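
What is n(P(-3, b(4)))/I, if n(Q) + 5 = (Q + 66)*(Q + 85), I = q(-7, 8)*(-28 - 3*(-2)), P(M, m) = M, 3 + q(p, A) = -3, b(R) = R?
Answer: 5161/132 ≈ 39.099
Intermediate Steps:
q(p, A) = -6 (q(p, A) = -3 - 3 = -6)
I = 132 (I = -6*(-28 - 3*(-2)) = -6*(-28 + 6) = -6*(-22) = 132)
n(Q) = -5 + (66 + Q)*(85 + Q) (n(Q) = -5 + (Q + 66)*(Q + 85) = -5 + (66 + Q)*(85 + Q))
n(P(-3, b(4)))/I = (5605 + (-3)² + 151*(-3))/132 = (5605 + 9 - 453)*(1/132) = 5161*(1/132) = 5161/132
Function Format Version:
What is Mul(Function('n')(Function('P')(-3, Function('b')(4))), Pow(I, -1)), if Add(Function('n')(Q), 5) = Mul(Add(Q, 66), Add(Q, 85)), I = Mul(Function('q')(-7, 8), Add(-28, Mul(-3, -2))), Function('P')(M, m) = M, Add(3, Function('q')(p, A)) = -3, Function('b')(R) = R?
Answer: Rational(5161, 132) ≈ 39.099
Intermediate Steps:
Function('q')(p, A) = -6 (Function('q')(p, A) = Add(-3, -3) = -6)
I = 132 (I = Mul(-6, Add(-28, Mul(-3, -2))) = Mul(-6, Add(-28, 6)) = Mul(-6, -22) = 132)
Function('n')(Q) = Add(-5, Mul(Add(66, Q), Add(85, Q))) (Function('n')(Q) = Add(-5, Mul(Add(Q, 66), Add(Q, 85))) = Add(-5, Mul(Add(66, Q), Add(85, Q))))
Mul(Function('n')(Function('P')(-3, Function('b')(4))), Pow(I, -1)) = Mul(Add(5605, Pow(-3, 2), Mul(151, -3)), Pow(132, -1)) = Mul(Add(5605, 9, -453), Rational(1, 132)) = Mul(5161, Rational(1, 132)) = Rational(5161, 132)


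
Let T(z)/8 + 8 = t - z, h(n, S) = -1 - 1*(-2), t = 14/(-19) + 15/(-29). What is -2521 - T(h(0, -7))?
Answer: -1343871/551 ≈ -2439.0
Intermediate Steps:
t = -691/551 (t = 14*(-1/19) + 15*(-1/29) = -14/19 - 15/29 = -691/551 ≈ -1.2541)
h(n, S) = 1 (h(n, S) = -1 + 2 = 1)
T(z) = -40792/551 - 8*z (T(z) = -64 + 8*(-691/551 - z) = -64 + (-5528/551 - 8*z) = -40792/551 - 8*z)
-2521 - T(h(0, -7)) = -2521 - (-40792/551 - 8*1) = -2521 - (-40792/551 - 8) = -2521 - 1*(-45200/551) = -2521 + 45200/551 = -1343871/551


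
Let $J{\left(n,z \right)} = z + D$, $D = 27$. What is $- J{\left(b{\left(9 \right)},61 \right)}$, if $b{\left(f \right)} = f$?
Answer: $-88$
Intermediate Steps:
$J{\left(n,z \right)} = 27 + z$ ($J{\left(n,z \right)} = z + 27 = 27 + z$)
$- J{\left(b{\left(9 \right)},61 \right)} = - (27 + 61) = \left(-1\right) 88 = -88$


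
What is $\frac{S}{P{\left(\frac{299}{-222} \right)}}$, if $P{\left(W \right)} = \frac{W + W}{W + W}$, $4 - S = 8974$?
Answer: $-8970$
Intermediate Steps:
$S = -8970$ ($S = 4 - 8974 = -8970$)
$P{\left(W \right)} = 1$ ($P{\left(W \right)} = \frac{2 W}{2 W} = 2 W \frac{1}{2 W} = 1$)
$\frac{S}{P{\left(\frac{299}{-222} \right)}} = - \frac{8970}{1} = \left(-8970\right) 1 = -8970$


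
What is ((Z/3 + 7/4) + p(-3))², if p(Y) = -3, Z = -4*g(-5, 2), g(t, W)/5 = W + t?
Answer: 5625/16 ≈ 351.56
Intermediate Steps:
g(t, W) = 5*W + 5*t (g(t, W) = 5*(W + t) = 5*W + 5*t)
Z = 60 (Z = -4*(5*2 + 5*(-5)) = -4*(10 - 25) = -4*(-15) = 60)
((Z/3 + 7/4) + p(-3))² = ((60/3 + 7/4) - 3)² = ((60*(⅓) + 7*(¼)) - 3)² = ((20 + 7/4) - 3)² = (87/4 - 3)² = (75/4)² = 5625/16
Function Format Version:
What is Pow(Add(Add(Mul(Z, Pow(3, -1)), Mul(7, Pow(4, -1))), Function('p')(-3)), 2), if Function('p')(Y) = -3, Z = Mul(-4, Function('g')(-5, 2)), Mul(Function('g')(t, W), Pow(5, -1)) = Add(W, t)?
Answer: Rational(5625, 16) ≈ 351.56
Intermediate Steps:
Function('g')(t, W) = Add(Mul(5, W), Mul(5, t)) (Function('g')(t, W) = Mul(5, Add(W, t)) = Add(Mul(5, W), Mul(5, t)))
Z = 60 (Z = Mul(-4, Add(Mul(5, 2), Mul(5, -5))) = Mul(-4, Add(10, -25)) = Mul(-4, -15) = 60)
Pow(Add(Add(Mul(Z, Pow(3, -1)), Mul(7, Pow(4, -1))), Function('p')(-3)), 2) = Pow(Add(Add(Mul(60, Pow(3, -1)), Mul(7, Pow(4, -1))), -3), 2) = Pow(Add(Add(Mul(60, Rational(1, 3)), Mul(7, Rational(1, 4))), -3), 2) = Pow(Add(Add(20, Rational(7, 4)), -3), 2) = Pow(Add(Rational(87, 4), -3), 2) = Pow(Rational(75, 4), 2) = Rational(5625, 16)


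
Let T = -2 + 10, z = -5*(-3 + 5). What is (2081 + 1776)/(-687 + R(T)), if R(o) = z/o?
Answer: -15428/2753 ≈ -5.6041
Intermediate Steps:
z = -10 (z = -5*2 = -10)
T = 8
R(o) = -10/o
(2081 + 1776)/(-687 + R(T)) = (2081 + 1776)/(-687 - 10/8) = 3857/(-687 - 10*1/8) = 3857/(-687 - 5/4) = 3857/(-2753/4) = 3857*(-4/2753) = -15428/2753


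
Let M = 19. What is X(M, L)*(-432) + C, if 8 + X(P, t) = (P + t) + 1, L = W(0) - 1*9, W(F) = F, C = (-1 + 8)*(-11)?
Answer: -1373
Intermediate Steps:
C = -77 (C = 7*(-11) = -77)
L = -9 (L = 0 - 1*9 = 0 - 9 = -9)
X(P, t) = -7 + P + t (X(P, t) = -8 + ((P + t) + 1) = -8 + (1 + P + t) = -7 + P + t)
X(M, L)*(-432) + C = (-7 + 19 - 9)*(-432) - 77 = 3*(-432) - 77 = -1296 - 77 = -1373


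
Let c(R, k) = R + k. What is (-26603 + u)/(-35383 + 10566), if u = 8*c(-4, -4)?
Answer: 26667/24817 ≈ 1.0745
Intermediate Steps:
u = -64 (u = 8*(-4 - 4) = 8*(-8) = -64)
(-26603 + u)/(-35383 + 10566) = (-26603 - 64)/(-35383 + 10566) = -26667/(-24817) = -26667*(-1/24817) = 26667/24817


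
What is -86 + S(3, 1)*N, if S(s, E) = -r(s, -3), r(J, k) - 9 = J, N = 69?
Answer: -914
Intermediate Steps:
r(J, k) = 9 + J
S(s, E) = -9 - s (S(s, E) = -(9 + s) = -9 - s)
-86 + S(3, 1)*N = -86 + (-9 - 1*3)*69 = -86 + (-9 - 3)*69 = -86 - 12*69 = -86 - 828 = -914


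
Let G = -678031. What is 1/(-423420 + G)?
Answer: -1/1101451 ≈ -9.0789e-7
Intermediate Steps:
1/(-423420 + G) = 1/(-423420 - 678031) = 1/(-1101451) = -1/1101451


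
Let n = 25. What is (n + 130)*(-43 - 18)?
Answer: -9455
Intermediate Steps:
(n + 130)*(-43 - 18) = (25 + 130)*(-43 - 18) = 155*(-61) = -9455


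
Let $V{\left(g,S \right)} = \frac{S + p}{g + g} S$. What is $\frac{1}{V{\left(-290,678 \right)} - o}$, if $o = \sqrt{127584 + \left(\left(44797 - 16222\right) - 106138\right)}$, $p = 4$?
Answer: $- \frac{16761855}{12311437276} + \frac{21025 \sqrt{50021}}{12311437276} \approx -0.00097954$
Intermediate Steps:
$V{\left(g,S \right)} = \frac{S \left(4 + S\right)}{2 g}$ ($V{\left(g,S \right)} = \frac{S + 4}{g + g} S = \frac{4 + S}{2 g} S = \frac{S \left(4 + S\right)}{2 g}$)
$o = \sqrt{50021}$ ($o = \sqrt{127584 + \left(28575 - 106138\right)} = \sqrt{127584 - 77563} = \sqrt{50021} \approx 223.65$)
$\frac{1}{V{\left(-290,678 \right)} - o} = \frac{1}{\frac{1}{2} \cdot 678 \frac{1}{-290} \left(4 + 678\right) - \sqrt{50021}} = \frac{1}{\frac{1}{2} \cdot 678 \left(- \frac{1}{290}\right) 682 - \sqrt{50021}} = \frac{1}{- \frac{115599}{145} - \sqrt{50021}}$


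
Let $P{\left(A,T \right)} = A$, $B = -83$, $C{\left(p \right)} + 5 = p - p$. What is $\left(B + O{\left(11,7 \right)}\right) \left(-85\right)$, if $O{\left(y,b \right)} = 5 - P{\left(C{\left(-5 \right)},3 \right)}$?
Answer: $6205$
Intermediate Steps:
$C{\left(p \right)} = -5$ ($C{\left(p \right)} = -5 + \left(p - p\right) = -5 + 0 = -5$)
$O{\left(y,b \right)} = 10$ ($O{\left(y,b \right)} = 5 - -5 = 5 + 5 = 10$)
$\left(B + O{\left(11,7 \right)}\right) \left(-85\right) = \left(-83 + 10\right) \left(-85\right) = \left(-73\right) \left(-85\right) = 6205$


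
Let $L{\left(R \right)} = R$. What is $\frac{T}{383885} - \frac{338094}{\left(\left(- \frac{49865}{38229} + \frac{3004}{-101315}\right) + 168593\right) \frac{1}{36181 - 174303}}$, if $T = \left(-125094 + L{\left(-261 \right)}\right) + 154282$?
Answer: $\frac{17358343491231247091654207}{62667726627304037410} \approx 2.7699 \cdot 10^{5}$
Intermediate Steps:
$T = 28927$ ($T = \left(-125094 - 261\right) + 154282 = -125355 + 154282 = 28927$)
$\frac{T}{383885} - \frac{338094}{\left(\left(- \frac{49865}{38229} + \frac{3004}{-101315}\right) + 168593\right) \frac{1}{36181 - 174303}} = \frac{28927}{383885} - \frac{338094}{\left(\left(- \frac{49865}{38229} + \frac{3004}{-101315}\right) + 168593\right) \frac{1}{36181 - 174303}} = 28927 \cdot \frac{1}{383885} - \frac{338094}{\left(\left(\left(-49865\right) \frac{1}{38229} + 3004 \left(- \frac{1}{101315}\right)\right) + 168593\right) \frac{1}{-138122}} = \frac{28927}{383885} - \frac{338094}{\left(\left(- \frac{49865}{38229} - \frac{3004}{101315}\right) + 168593\right) \left(- \frac{1}{138122}\right)} = \frac{28927}{383885} - \frac{338094}{\left(- \frac{5166912391}{3873171135} + 168593\right) \left(- \frac{1}{138122}\right)} = \frac{28927}{383885} - \frac{338094}{\frac{652984374250664}{3873171135} \left(- \frac{1}{138122}\right)} = \frac{28927}{383885} - \frac{338094}{- \frac{326492187125332}{267485071754235}} = \frac{28927}{383885} - - \frac{45217548924838164045}{163246093562666} = \frac{28927}{383885} + \frac{45217548924838164045}{163246093562666} = \frac{17358343491231247091654207}{62667726627304037410}$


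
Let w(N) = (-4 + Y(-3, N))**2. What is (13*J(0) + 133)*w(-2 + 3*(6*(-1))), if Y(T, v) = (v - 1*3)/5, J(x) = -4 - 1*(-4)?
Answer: 245917/25 ≈ 9836.7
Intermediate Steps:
J(x) = 0 (J(x) = -4 + 4 = 0)
Y(T, v) = -3/5 + v/5 (Y(T, v) = (v - 3)*(1/5) = (-3 + v)*(1/5) = -3/5 + v/5)
w(N) = (-23/5 + N/5)**2 (w(N) = (-4 + (-3/5 + N/5))**2 = (-23/5 + N/5)**2)
(13*J(0) + 133)*w(-2 + 3*(6*(-1))) = (13*0 + 133)*((-23 + (-2 + 3*(6*(-1))))**2/25) = (0 + 133)*((-23 + (-2 + 3*(-6)))**2/25) = 133*((-23 + (-2 - 18))**2/25) = 133*((-23 - 20)**2/25) = 133*((1/25)*(-43)**2) = 133*((1/25)*1849) = 133*(1849/25) = 245917/25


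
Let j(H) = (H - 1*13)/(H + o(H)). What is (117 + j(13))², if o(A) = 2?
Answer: 13689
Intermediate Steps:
j(H) = (-13 + H)/(2 + H) (j(H) = (H - 1*13)/(H + 2) = (H - 13)/(2 + H) = (-13 + H)/(2 + H))
(117 + j(13))² = (117 + (-13 + 13)/(2 + 13))² = (117 + 0/15)² = (117 + (1/15)*0)² = (117 + 0)² = 117² = 13689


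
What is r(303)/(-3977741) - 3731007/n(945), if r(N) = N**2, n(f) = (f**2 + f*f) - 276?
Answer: -5001643213451/2367782152178 ≈ -2.1124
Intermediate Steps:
n(f) = -276 + 2*f**2 (n(f) = (f**2 + f**2) - 276 = 2*f**2 - 276 = -276 + 2*f**2)
r(303)/(-3977741) - 3731007/n(945) = 303**2/(-3977741) - 3731007/(-276 + 2*945**2) = 91809*(-1/3977741) - 3731007/(-276 + 2*893025) = -91809/3977741 - 3731007/(-276 + 1786050) = -91809/3977741 - 3731007/1785774 = -91809/3977741 - 3731007*1/1785774 = -91809/3977741 - 1243669/595258 = -5001643213451/2367782152178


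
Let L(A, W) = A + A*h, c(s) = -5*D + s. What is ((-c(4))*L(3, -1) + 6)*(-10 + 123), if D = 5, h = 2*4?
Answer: 64749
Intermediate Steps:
h = 8
c(s) = -25 + s (c(s) = -5*5 + s = -25 + s)
L(A, W) = 9*A (L(A, W) = A + A*8 = A + 8*A = 9*A)
((-c(4))*L(3, -1) + 6)*(-10 + 123) = ((-(-25 + 4))*(9*3) + 6)*(-10 + 123) = (-1*(-21)*27 + 6)*113 = (21*27 + 6)*113 = (567 + 6)*113 = 573*113 = 64749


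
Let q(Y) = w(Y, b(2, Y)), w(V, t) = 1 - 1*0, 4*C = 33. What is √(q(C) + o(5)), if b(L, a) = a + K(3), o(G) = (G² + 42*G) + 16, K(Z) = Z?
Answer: 6*√7 ≈ 15.875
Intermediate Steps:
C = 33/4 (C = (¼)*33 = 33/4 ≈ 8.2500)
o(G) = 16 + G² + 42*G
b(L, a) = 3 + a (b(L, a) = a + 3 = 3 + a)
w(V, t) = 1 (w(V, t) = 1 + 0 = 1)
q(Y) = 1
√(q(C) + o(5)) = √(1 + (16 + 5² + 42*5)) = √(1 + (16 + 25 + 210)) = √(1 + 251) = √252 = 6*√7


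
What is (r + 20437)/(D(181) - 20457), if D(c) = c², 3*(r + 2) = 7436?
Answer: 68741/36912 ≈ 1.8623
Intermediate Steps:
r = 7430/3 (r = -2 + (⅓)*7436 = -2 + 7436/3 = 7430/3 ≈ 2476.7)
(r + 20437)/(D(181) - 20457) = (7430/3 + 20437)/(181² - 20457) = 68741/(3*(32761 - 20457)) = (68741/3)/12304 = (68741/3)*(1/12304) = 68741/36912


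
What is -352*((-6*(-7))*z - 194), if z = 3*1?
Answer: 23936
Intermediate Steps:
z = 3
-352*((-6*(-7))*z - 194) = -352*(-6*(-7)*3 - 194) = -352*(42*3 - 194) = -352*(126 - 194) = -352*(-68) = 23936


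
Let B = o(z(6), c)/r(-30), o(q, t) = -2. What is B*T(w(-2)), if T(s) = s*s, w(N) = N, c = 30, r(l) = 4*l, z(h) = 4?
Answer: 1/15 ≈ 0.066667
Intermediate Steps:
T(s) = s²
B = 1/60 (B = -2/(4*(-30)) = -2/(-120) = -2*(-1/120) = 1/60 ≈ 0.016667)
B*T(w(-2)) = (1/60)*(-2)² = (1/60)*4 = 1/15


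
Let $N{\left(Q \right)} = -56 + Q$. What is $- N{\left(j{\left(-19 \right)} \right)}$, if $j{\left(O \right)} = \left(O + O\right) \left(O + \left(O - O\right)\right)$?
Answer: $-666$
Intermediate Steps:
$j{\left(O \right)} = 2 O^{2}$ ($j{\left(O \right)} = 2 O \left(O + 0\right) = 2 O O = 2 O^{2}$)
$- N{\left(j{\left(-19 \right)} \right)} = - (-56 + 2 \left(-19\right)^{2}) = - (-56 + 2 \cdot 361) = - (-56 + 722) = \left(-1\right) 666 = -666$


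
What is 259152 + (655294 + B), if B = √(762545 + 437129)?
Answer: 914446 + √1199674 ≈ 9.1554e+5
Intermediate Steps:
B = √1199674 ≈ 1095.3
259152 + (655294 + B) = 259152 + (655294 + √1199674) = 914446 + √1199674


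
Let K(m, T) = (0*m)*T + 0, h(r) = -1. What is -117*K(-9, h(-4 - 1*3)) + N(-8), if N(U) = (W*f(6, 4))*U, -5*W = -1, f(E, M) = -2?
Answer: 16/5 ≈ 3.2000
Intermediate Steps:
W = ⅕ (W = -⅕*(-1) = ⅕ ≈ 0.20000)
N(U) = -2*U/5 (N(U) = ((⅕)*(-2))*U = -2*U/5)
K(m, T) = 0 (K(m, T) = 0*T + 0 = 0 + 0 = 0)
-117*K(-9, h(-4 - 1*3)) + N(-8) = -117*0 - ⅖*(-8) = 0 + 16/5 = 16/5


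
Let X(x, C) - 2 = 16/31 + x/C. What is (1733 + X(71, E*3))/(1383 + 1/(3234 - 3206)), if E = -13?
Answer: 58689064/46818525 ≈ 1.2535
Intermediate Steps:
X(x, C) = 78/31 + x/C (X(x, C) = 2 + (16/31 + x/C) = 78/31 + x/C)
(1733 + X(71, E*3))/(1383 + 1/(3234 - 3206)) = (1733 + (78/31 + 71/((-13*3))))/(1383 + 1/(3234 - 3206)) = (1733 + (78/31 + 71/(-39)))/(1383 + 1/28) = (1733 + (78/31 + 71*(-1/39)))/(1383 + 1/28) = (1733 + (78/31 - 71/39))/(38725/28) = (1733 + 841/1209)*(28/38725) = (2096038/1209)*(28/38725) = 58689064/46818525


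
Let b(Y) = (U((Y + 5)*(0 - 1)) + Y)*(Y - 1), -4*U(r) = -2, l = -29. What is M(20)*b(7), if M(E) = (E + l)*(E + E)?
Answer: -16200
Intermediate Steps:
M(E) = 2*E*(-29 + E) (M(E) = (E - 29)*(E + E) = (-29 + E)*(2*E) = 2*E*(-29 + E))
U(r) = ½ (U(r) = -¼*(-2) = ½)
b(Y) = (½ + Y)*(-1 + Y) (b(Y) = (½ + Y)*(Y - 1) = (½ + Y)*(-1 + Y))
M(20)*b(7) = (2*20*(-29 + 20))*(-½ + 7² - ½*7) = (2*20*(-9))*(-½ + 49 - 7/2) = -360*45 = -16200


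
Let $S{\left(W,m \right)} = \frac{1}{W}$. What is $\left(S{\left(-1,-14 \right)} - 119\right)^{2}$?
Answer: $14400$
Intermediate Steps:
$\left(S{\left(-1,-14 \right)} - 119\right)^{2} = \left(\frac{1}{-1} - 119\right)^{2} = \left(-1 - 119\right)^{2} = \left(-120\right)^{2} = 14400$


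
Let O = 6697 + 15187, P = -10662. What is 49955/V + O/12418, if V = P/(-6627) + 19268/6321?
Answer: 4331651157858887/403757895814 ≈ 10728.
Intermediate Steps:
V = 65027846/13963089 (V = -10662/(-6627) + 19268/6321 = -10662*(-1/6627) + 19268*(1/6321) = 3554/2209 + 19268/6321 = 65027846/13963089 ≈ 4.6571)
O = 21884
49955/V + O/12418 = 49955/(65027846/13963089) + 21884/12418 = 49955*(13963089/65027846) + 21884*(1/12418) = 697526110995/65027846 + 10942/6209 = 4331651157858887/403757895814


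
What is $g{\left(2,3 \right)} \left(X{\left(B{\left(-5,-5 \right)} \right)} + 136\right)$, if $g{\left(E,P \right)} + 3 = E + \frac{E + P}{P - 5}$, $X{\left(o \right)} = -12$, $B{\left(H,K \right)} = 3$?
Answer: $-434$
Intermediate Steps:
$g{\left(E,P \right)} = -3 + E + \frac{E + P}{-5 + P}$ ($g{\left(E,P \right)} = -3 + \left(E + \frac{E + P}{P - 5}\right) = -3 + \left(E + \frac{E + P}{-5 + P}\right) = -3 + E + \frac{E + P}{-5 + P}$)
$g{\left(2,3 \right)} \left(X{\left(B{\left(-5,-5 \right)} \right)} + 136\right) = \frac{15 - 8 - 6 + 2 \cdot 3}{-5 + 3} \left(-12 + 136\right) = \frac{15 - 8 - 6 + 6}{-2} \cdot 124 = \left(- \frac{1}{2}\right) 7 \cdot 124 = \left(- \frac{7}{2}\right) 124 = -434$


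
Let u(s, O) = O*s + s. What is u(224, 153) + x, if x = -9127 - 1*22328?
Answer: 3041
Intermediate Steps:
x = -31455 (x = -9127 - 22328 = -31455)
u(s, O) = s + O*s
u(224, 153) + x = 224*(1 + 153) - 31455 = 224*154 - 31455 = 34496 - 31455 = 3041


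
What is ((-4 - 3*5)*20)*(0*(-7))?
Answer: 0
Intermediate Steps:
((-4 - 3*5)*20)*(0*(-7)) = ((-4 - 15)*20)*0 = -19*20*0 = -380*0 = 0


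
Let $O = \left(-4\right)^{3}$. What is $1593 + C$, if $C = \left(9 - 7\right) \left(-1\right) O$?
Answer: $1721$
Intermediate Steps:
$O = -64$
$C = 128$ ($C = \left(9 - 7\right) \left(-1\right) \left(-64\right) = 2 \left(-1\right) \left(-64\right) = \left(-2\right) \left(-64\right) = 128$)
$1593 + C = 1593 + 128 = 1721$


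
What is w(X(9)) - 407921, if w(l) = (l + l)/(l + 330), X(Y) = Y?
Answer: -46095067/113 ≈ -4.0792e+5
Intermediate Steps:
w(l) = 2*l/(330 + l) (w(l) = (2*l)/(330 + l) = 2*l/(330 + l))
w(X(9)) - 407921 = 2*9/(330 + 9) - 407921 = 2*9/339 - 407921 = 2*9*(1/339) - 407921 = 6/113 - 407921 = -46095067/113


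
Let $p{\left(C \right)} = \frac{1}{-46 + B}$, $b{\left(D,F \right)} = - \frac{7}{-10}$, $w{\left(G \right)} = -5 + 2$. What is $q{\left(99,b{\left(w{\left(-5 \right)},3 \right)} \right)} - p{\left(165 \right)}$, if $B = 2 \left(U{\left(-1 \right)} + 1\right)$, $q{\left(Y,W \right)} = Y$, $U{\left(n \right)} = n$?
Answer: $\frac{4555}{46} \approx 99.022$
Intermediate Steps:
$w{\left(G \right)} = -3$
$b{\left(D,F \right)} = \frac{7}{10}$ ($b{\left(D,F \right)} = \left(-7\right) \left(- \frac{1}{10}\right) = \frac{7}{10}$)
$B = 0$ ($B = 2 \left(-1 + 1\right) = 2 \cdot 0 = 0$)
$p{\left(C \right)} = - \frac{1}{46}$ ($p{\left(C \right)} = \frac{1}{-46 + 0} = \frac{1}{-46} = - \frac{1}{46}$)
$q{\left(99,b{\left(w{\left(-5 \right)},3 \right)} \right)} - p{\left(165 \right)} = 99 - - \frac{1}{46} = 99 + \frac{1}{46} = \frac{4555}{46}$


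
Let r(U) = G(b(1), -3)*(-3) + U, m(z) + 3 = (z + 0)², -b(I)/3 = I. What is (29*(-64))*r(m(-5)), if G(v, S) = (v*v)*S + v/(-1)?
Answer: -174464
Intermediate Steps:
b(I) = -3*I
m(z) = -3 + z² (m(z) = -3 + (z + 0)² = -3 + z²)
G(v, S) = -v + S*v² (G(v, S) = v²*S + v*(-1) = S*v² - v = -v + S*v²)
r(U) = 72 + U (r(U) = ((-3*1)*(-1 - (-9)))*(-3) + U = -3*(-1 - 3*(-3))*(-3) + U = -3*(-1 + 9)*(-3) + U = -3*8*(-3) + U = -24*(-3) + U = 72 + U)
(29*(-64))*r(m(-5)) = (29*(-64))*(72 + (-3 + (-5)²)) = -1856*(72 + (-3 + 25)) = -1856*(72 + 22) = -1856*94 = -174464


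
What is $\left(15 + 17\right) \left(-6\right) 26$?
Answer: $-4992$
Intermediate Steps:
$\left(15 + 17\right) \left(-6\right) 26 = 32 \left(-6\right) 26 = \left(-192\right) 26 = -4992$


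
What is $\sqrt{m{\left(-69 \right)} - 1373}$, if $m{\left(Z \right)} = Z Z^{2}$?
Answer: $i \sqrt{329882} \approx 574.35 i$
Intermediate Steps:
$m{\left(Z \right)} = Z^{3}$
$\sqrt{m{\left(-69 \right)} - 1373} = \sqrt{\left(-69\right)^{3} - 1373} = \sqrt{-328509 - 1373} = \sqrt{-329882} = i \sqrt{329882}$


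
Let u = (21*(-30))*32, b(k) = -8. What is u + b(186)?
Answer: -20168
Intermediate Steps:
u = -20160 (u = -630*32 = -20160)
u + b(186) = -20160 - 8 = -20168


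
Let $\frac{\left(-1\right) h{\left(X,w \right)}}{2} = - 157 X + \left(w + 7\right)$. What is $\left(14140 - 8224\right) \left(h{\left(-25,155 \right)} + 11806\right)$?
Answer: $21486912$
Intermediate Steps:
$h{\left(X,w \right)} = -14 - 2 w + 314 X$ ($h{\left(X,w \right)} = - 2 \left(- 157 X + \left(w + 7\right)\right) = - 2 \left(- 157 X + \left(7 + w\right)\right) = - 2 \left(7 + w - 157 X\right) = -14 - 2 w + 314 X$)
$\left(14140 - 8224\right) \left(h{\left(-25,155 \right)} + 11806\right) = \left(14140 - 8224\right) \left(\left(-14 - 310 + 314 \left(-25\right)\right) + 11806\right) = 5916 \left(\left(-14 - 310 - 7850\right) + 11806\right) = 5916 \left(-8174 + 11806\right) = 5916 \cdot 3632 = 21486912$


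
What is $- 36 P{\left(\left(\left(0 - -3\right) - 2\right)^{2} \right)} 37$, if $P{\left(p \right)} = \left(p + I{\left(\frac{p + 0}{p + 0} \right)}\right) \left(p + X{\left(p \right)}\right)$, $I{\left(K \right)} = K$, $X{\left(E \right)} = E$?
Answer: $-5328$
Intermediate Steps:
$P{\left(p \right)} = 2 p \left(1 + p\right)$ ($P{\left(p \right)} = \left(p + \frac{p + 0}{p + 0}\right) \left(p + p\right) = \left(p + \frac{p}{p}\right) 2 p = \left(p + 1\right) 2 p = \left(1 + p\right) 2 p = 2 p \left(1 + p\right)$)
$- 36 P{\left(\left(\left(0 - -3\right) - 2\right)^{2} \right)} 37 = - 36 \cdot 2 \left(\left(0 - -3\right) - 2\right)^{2} \left(1 + \left(\left(0 - -3\right) - 2\right)^{2}\right) 37 = - 36 \cdot 2 \left(\left(0 + 3\right) - 2\right)^{2} \left(1 + \left(\left(0 + 3\right) - 2\right)^{2}\right) 37 = - 36 \cdot 2 \left(3 - 2\right)^{2} \left(1 + \left(3 - 2\right)^{2}\right) 37 = - 36 \cdot 2 \cdot 1^{2} \left(1 + 1^{2}\right) 37 = - 36 \cdot 2 \cdot 1 \left(1 + 1\right) 37 = - 36 \cdot 2 \cdot 1 \cdot 2 \cdot 37 = \left(-36\right) 4 \cdot 37 = \left(-144\right) 37 = -5328$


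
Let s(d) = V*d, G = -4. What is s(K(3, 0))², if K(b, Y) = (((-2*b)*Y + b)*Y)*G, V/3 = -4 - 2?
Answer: 0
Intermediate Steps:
V = -18 (V = 3*(-4 - 2) = 3*(-6) = -18)
K(b, Y) = -4*Y*(b - 2*Y*b) (K(b, Y) = (((-2*b)*Y + b)*Y)*(-4) = ((-2*Y*b + b)*Y)*(-4) = ((b - 2*Y*b)*Y)*(-4) = (Y*(b - 2*Y*b))*(-4) = -4*Y*(b - 2*Y*b))
s(d) = -18*d
s(K(3, 0))² = (-72*0*3*(-1 + 2*0))² = (-72*0*3*(-1 + 0))² = (-72*0*3*(-1))² = (-18*0)² = 0² = 0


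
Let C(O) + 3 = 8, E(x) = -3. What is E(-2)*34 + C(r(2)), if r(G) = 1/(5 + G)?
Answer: -97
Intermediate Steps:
C(O) = 5 (C(O) = -3 + 8 = 5)
E(-2)*34 + C(r(2)) = -3*34 + 5 = -102 + 5 = -97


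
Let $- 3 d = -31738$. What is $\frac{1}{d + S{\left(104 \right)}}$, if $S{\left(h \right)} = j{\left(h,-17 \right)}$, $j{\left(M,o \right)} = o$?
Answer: $\frac{3}{31687} \approx 9.4676 \cdot 10^{-5}$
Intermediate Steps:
$S{\left(h \right)} = -17$
$d = \frac{31738}{3}$ ($d = \left(- \frac{1}{3}\right) \left(-31738\right) = \frac{31738}{3} \approx 10579.0$)
$\frac{1}{d + S{\left(104 \right)}} = \frac{1}{\frac{31738}{3} - 17} = \frac{1}{\frac{31687}{3}} = \frac{3}{31687}$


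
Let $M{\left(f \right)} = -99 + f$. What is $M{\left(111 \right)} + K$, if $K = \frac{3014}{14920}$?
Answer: $\frac{91027}{7460} \approx 12.202$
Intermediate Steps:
$K = \frac{1507}{7460}$ ($K = 3014 \cdot \frac{1}{14920} = \frac{1507}{7460} \approx 0.20201$)
$M{\left(111 \right)} + K = \left(-99 + 111\right) + \frac{1507}{7460} = 12 + \frac{1507}{7460} = \frac{91027}{7460}$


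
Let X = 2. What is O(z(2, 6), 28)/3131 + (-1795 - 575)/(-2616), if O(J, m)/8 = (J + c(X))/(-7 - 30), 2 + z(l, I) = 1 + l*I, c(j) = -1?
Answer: 45724685/50509292 ≈ 0.90527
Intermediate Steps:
z(l, I) = -1 + I*l (z(l, I) = -2 + (1 + l*I) = -2 + (1 + I*l) = -1 + I*l)
O(J, m) = 8/37 - 8*J/37 (O(J, m) = 8*((J - 1)/(-7 - 30)) = 8*((-1 + J)/(-37)) = 8*((-1 + J)*(-1/37)) = 8*(1/37 - J/37) = 8/37 - 8*J/37)
O(z(2, 6), 28)/3131 + (-1795 - 575)/(-2616) = (8/37 - 8*(-1 + 6*2)/37)/3131 + (-1795 - 575)/(-2616) = (8/37 - 8*(-1 + 12)/37)*(1/3131) - 2370*(-1/2616) = (8/37 - 8/37*11)*(1/3131) + 395/436 = (8/37 - 88/37)*(1/3131) + 395/436 = -80/37*1/3131 + 395/436 = -80/115847 + 395/436 = 45724685/50509292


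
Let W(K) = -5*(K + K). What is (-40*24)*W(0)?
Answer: 0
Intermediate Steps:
W(K) = -10*K
(-40*24)*W(0) = (-40*24)*(-10*0) = -960*0 = 0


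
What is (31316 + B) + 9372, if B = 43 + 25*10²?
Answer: 43231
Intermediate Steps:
B = 2543 (B = 43 + 25*100 = 43 + 2500 = 2543)
(31316 + B) + 9372 = (31316 + 2543) + 9372 = 33859 + 9372 = 43231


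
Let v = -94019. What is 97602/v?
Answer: -97602/94019 ≈ -1.0381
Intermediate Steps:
97602/v = 97602/(-94019) = 97602*(-1/94019) = -97602/94019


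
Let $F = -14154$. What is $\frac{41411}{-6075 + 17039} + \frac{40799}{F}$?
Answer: $\frac{69405529}{77592228} \approx 0.89449$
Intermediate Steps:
$\frac{41411}{-6075 + 17039} + \frac{40799}{F} = \frac{41411}{-6075 + 17039} + \frac{40799}{-14154} = \frac{41411}{10964} + 40799 \left(- \frac{1}{14154}\right) = 41411 \cdot \frac{1}{10964} - \frac{40799}{14154} = \frac{41411}{10964} - \frac{40799}{14154} = \frac{69405529}{77592228}$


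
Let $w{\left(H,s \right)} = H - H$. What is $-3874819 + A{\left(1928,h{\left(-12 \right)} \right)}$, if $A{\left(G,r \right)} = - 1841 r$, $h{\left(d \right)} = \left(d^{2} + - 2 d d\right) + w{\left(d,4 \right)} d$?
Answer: $-3609715$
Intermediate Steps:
$w{\left(H,s \right)} = 0$
$h{\left(d \right)} = - d^{2}$ ($h{\left(d \right)} = \left(d^{2} + - 2 d d\right) + 0 d = \left(d^{2} - 2 d^{2}\right) + 0 = - d^{2} + 0 = - d^{2}$)
$-3874819 + A{\left(1928,h{\left(-12 \right)} \right)} = -3874819 - 1841 \left(- \left(-12\right)^{2}\right) = -3874819 - 1841 \left(\left(-1\right) 144\right) = -3874819 - -265104 = -3874819 + 265104 = -3609715$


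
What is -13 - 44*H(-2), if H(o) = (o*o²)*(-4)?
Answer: -1421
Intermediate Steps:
H(o) = -4*o³ (H(o) = o³*(-4) = -4*o³)
-13 - 44*H(-2) = -13 - (-176)*(-2)³ = -13 - (-176)*(-8) = -13 - 44*32 = -13 - 1408 = -1421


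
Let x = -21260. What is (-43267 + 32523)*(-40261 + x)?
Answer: 660981624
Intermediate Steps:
(-43267 + 32523)*(-40261 + x) = (-43267 + 32523)*(-40261 - 21260) = -10744*(-61521) = 660981624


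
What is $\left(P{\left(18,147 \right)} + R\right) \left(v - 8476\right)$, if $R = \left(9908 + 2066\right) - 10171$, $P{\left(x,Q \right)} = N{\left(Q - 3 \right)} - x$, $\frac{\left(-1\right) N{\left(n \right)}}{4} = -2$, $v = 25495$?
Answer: $30515067$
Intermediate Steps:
$N{\left(n \right)} = 8$ ($N{\left(n \right)} = \left(-4\right) \left(-2\right) = 8$)
$P{\left(x,Q \right)} = 8 - x$
$R = 1803$ ($R = 11974 - 10171 = 1803$)
$\left(P{\left(18,147 \right)} + R\right) \left(v - 8476\right) = \left(\left(8 - 18\right) + 1803\right) \left(25495 - 8476\right) = \left(\left(8 - 18\right) + 1803\right) 17019 = \left(-10 + 1803\right) 17019 = 1793 \cdot 17019 = 30515067$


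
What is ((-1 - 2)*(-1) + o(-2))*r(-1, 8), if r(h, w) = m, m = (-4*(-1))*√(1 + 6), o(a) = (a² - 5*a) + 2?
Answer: 76*√7 ≈ 201.08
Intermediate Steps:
o(a) = 2 + a² - 5*a
m = 4*√7 ≈ 10.583
r(h, w) = 4*√7
((-1 - 2)*(-1) + o(-2))*r(-1, 8) = ((-1 - 2)*(-1) + (2 + (-2)² - 5*(-2)))*(4*√7) = (-3*(-1) + (2 + 4 + 10))*(4*√7) = (3 + 16)*(4*√7) = 19*(4*√7) = 76*√7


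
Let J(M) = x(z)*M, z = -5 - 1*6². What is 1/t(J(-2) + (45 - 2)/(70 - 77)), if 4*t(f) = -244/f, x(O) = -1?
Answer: 29/427 ≈ 0.067916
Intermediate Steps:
z = -41 (z = -5 - 1*36 = -5 - 36 = -41)
J(M) = -M
t(f) = -61/f (t(f) = (-244/f)/4 = -61/f)
1/t(J(-2) + (45 - 2)/(70 - 77)) = 1/(-61/(-1*(-2) + (45 - 2)/(70 - 77))) = 1/(-61/(2 + 43/(-7))) = 1/(-61/(2 + 43*(-⅐))) = 1/(-61/(2 - 43/7)) = 1/(-61/(-29/7)) = 1/(-61*(-7/29)) = 1/(427/29) = 29/427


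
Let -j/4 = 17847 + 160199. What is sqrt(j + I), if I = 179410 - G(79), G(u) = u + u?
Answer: 2*I*sqrt(133233) ≈ 730.02*I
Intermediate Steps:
G(u) = 2*u
j = -712184 (j = -4*(17847 + 160199) = -4*178046 = -712184)
I = 179252 (I = 179410 - 2*79 = 179410 - 1*158 = 179410 - 158 = 179252)
sqrt(j + I) = sqrt(-712184 + 179252) = sqrt(-532932) = 2*I*sqrt(133233)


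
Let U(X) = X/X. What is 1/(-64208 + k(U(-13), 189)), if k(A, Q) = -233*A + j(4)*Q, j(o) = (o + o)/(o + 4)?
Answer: -1/64252 ≈ -1.5564e-5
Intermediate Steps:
j(o) = 2*o/(4 + o) (j(o) = (2*o)/(4 + o) = 2*o/(4 + o))
U(X) = 1
k(A, Q) = Q - 233*A (k(A, Q) = -233*A + (2*4/(4 + 4))*Q = -233*A + (2*4/8)*Q = -233*A + (2*4*(1/8))*Q = -233*A + 1*Q = -233*A + Q = Q - 233*A)
1/(-64208 + k(U(-13), 189)) = 1/(-64208 + (189 - 233*1)) = 1/(-64208 + (189 - 233)) = 1/(-64208 - 44) = 1/(-64252) = -1/64252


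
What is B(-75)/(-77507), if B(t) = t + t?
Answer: 150/77507 ≈ 0.0019353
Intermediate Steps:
B(t) = 2*t
B(-75)/(-77507) = (2*(-75))/(-77507) = -150*(-1/77507) = 150/77507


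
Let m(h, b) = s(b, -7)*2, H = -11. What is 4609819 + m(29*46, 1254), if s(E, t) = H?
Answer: 4609797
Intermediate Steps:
s(E, t) = -11
m(h, b) = -22 (m(h, b) = -11*2 = -22)
4609819 + m(29*46, 1254) = 4609819 - 22 = 4609797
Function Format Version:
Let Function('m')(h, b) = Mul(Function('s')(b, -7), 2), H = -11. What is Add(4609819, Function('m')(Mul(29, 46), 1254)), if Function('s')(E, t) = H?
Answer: 4609797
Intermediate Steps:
Function('s')(E, t) = -11
Function('m')(h, b) = -22 (Function('m')(h, b) = Mul(-11, 2) = -22)
Add(4609819, Function('m')(Mul(29, 46), 1254)) = Add(4609819, -22) = 4609797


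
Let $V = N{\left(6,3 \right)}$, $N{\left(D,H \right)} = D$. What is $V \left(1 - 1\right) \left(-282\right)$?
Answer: $0$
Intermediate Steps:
$V = 6$
$V \left(1 - 1\right) \left(-282\right) = 6 \left(1 - 1\right) \left(-282\right) = 6 \cdot 0 \left(-282\right) = 0 \left(-282\right) = 0$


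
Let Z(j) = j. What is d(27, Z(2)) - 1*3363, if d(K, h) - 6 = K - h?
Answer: -3332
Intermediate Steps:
d(K, h) = 6 + K - h (d(K, h) = 6 + (K - h) = 6 + K - h)
d(27, Z(2)) - 1*3363 = (6 + 27 - 1*2) - 1*3363 = (6 + 27 - 2) - 3363 = 31 - 3363 = -3332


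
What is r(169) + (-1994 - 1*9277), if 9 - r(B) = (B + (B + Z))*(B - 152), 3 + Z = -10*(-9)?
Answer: -18487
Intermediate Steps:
Z = 87 (Z = -3 - 10*(-9) = -3 + 90 = 87)
r(B) = 9 - (-152 + B)*(87 + 2*B) (r(B) = 9 - (B + (B + 87))*(B - 152) = 9 - (B + (87 + B))*(-152 + B) = 9 - (87 + 2*B)*(-152 + B) = 9 - (-152 + B)*(87 + 2*B))
r(169) + (-1994 - 1*9277) = (13233 - 2*169² + 217*169) + (-1994 - 1*9277) = (13233 - 2*28561 + 36673) + (-1994 - 9277) = (13233 - 57122 + 36673) - 11271 = -7216 - 11271 = -18487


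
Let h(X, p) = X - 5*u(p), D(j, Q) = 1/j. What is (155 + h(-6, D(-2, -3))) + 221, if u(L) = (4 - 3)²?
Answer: 365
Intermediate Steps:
u(L) = 1 (u(L) = 1² = 1)
h(X, p) = -5 + X (h(X, p) = X - 5*1 = X - 5 = -5 + X)
(155 + h(-6, D(-2, -3))) + 221 = (155 + (-5 - 6)) + 221 = (155 - 11) + 221 = 144 + 221 = 365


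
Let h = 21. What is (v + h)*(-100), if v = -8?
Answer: -1300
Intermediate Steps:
(v + h)*(-100) = (-8 + 21)*(-100) = 13*(-100) = -1300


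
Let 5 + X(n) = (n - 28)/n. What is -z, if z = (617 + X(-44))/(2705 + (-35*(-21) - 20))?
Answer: -75/418 ≈ -0.17943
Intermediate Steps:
X(n) = -5 + (-28 + n)/n (X(n) = -5 + (n - 28)/n = -5 + (-28 + n)/n)
z = 75/418 (z = (617 + (-4 - 28/(-44)))/(2705 + (-35*(-21) - 20)) = (617 + (-4 - 28*(-1/44)))/(2705 + (735 - 20)) = (617 + (-4 + 7/11))/(2705 + 715) = (617 - 37/11)/3420 = (6750/11)*(1/3420) = 75/418 ≈ 0.17943)
-z = -1*75/418 = -75/418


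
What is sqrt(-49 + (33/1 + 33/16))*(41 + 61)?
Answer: 51*I*sqrt(223)/2 ≈ 380.8*I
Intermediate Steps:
sqrt(-49 + (33/1 + 33/16))*(41 + 61) = sqrt(-49 + (33*1 + 33*(1/16)))*102 = sqrt(-49 + (33 + 33/16))*102 = sqrt(-49 + 561/16)*102 = sqrt(-223/16)*102 = (I*sqrt(223)/4)*102 = 51*I*sqrt(223)/2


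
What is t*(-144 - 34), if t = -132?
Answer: 23496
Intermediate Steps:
t*(-144 - 34) = -132*(-144 - 34) = -132*(-178) = 23496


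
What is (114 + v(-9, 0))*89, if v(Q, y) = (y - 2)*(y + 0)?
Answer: 10146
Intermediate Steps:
v(Q, y) = y*(-2 + y) (v(Q, y) = (-2 + y)*y = y*(-2 + y))
(114 + v(-9, 0))*89 = (114 + 0*(-2 + 0))*89 = (114 + 0*(-2))*89 = (114 + 0)*89 = 114*89 = 10146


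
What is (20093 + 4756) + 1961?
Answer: 26810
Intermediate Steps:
(20093 + 4756) + 1961 = 24849 + 1961 = 26810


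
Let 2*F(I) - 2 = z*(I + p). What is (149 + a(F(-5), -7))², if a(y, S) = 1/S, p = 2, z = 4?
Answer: 1085764/49 ≈ 22158.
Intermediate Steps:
F(I) = 5 + 2*I (F(I) = 1 + (4*(I + 2))/2 = 1 + (4*(2 + I))/2 = 1 + (8 + 4*I)/2 = 1 + (4 + 2*I) = 5 + 2*I)
(149 + a(F(-5), -7))² = (149 + 1/(-7))² = (149 - ⅐)² = (1042/7)² = 1085764/49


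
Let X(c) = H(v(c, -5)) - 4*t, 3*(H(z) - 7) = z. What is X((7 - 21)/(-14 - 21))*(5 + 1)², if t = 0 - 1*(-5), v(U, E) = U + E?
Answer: -2616/5 ≈ -523.20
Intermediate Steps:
v(U, E) = E + U
H(z) = 7 + z/3
t = 5 (t = 0 + 5 = 5)
X(c) = -44/3 + c/3 (X(c) = (7 + (-5 + c)/3) - 4*5 = (7 + (-5/3 + c/3)) - 20 = (16/3 + c/3) - 20 = -44/3 + c/3)
X((7 - 21)/(-14 - 21))*(5 + 1)² = (-44/3 + ((7 - 21)/(-14 - 21))/3)*(5 + 1)² = (-44/3 + (-14/(-35))/3)*6² = (-44/3 + (-14*(-1/35))/3)*36 = (-44/3 + (⅓)*(⅖))*36 = (-44/3 + 2/15)*36 = -218/15*36 = -2616/5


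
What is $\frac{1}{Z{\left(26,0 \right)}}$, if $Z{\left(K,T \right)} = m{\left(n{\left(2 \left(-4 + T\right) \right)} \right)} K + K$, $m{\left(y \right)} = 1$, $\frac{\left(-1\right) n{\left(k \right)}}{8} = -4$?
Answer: $\frac{1}{52} \approx 0.019231$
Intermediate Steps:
$n{\left(k \right)} = 32$ ($n{\left(k \right)} = \left(-8\right) \left(-4\right) = 32$)
$Z{\left(K,T \right)} = 2 K$ ($Z{\left(K,T \right)} = 1 K + K = K + K = 2 K$)
$\frac{1}{Z{\left(26,0 \right)}} = \frac{1}{2 \cdot 26} = \frac{1}{52}$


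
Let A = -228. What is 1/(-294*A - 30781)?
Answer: 1/36251 ≈ 2.7585e-5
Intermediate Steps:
1/(-294*A - 30781) = 1/(-294*(-228) - 30781) = 1/(67032 - 30781) = 1/36251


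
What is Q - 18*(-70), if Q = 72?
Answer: 1332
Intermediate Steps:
Q - 18*(-70) = 72 - 18*(-70) = 72 + 1260 = 1332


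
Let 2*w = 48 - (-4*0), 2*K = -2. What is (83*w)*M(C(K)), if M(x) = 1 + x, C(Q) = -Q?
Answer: 3984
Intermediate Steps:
K = -1 (K = (½)*(-2) = -1)
w = 24 (w = (48 - (-4*0))/2 = (48 - 0)/2 = (48 - 1*0)/2 = (48 + 0)/2 = (½)*48 = 24)
(83*w)*M(C(K)) = (83*24)*(1 - 1*(-1)) = 1992*(1 + 1) = 1992*2 = 3984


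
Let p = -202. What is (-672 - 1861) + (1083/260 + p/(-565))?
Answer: -74286657/29380 ≈ -2528.5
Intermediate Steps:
(-672 - 1861) + (1083/260 + p/(-565)) = (-672 - 1861) + (1083/260 - 202/(-565)) = -2533 + (1083*(1/260) - 202*(-1/565)) = -2533 + (1083/260 + 202/565) = -2533 + 132883/29380 = -74286657/29380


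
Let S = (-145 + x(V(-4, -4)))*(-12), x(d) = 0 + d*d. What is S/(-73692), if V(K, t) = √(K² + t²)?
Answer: -113/6141 ≈ -0.018401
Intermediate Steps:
x(d) = d² (x(d) = 0 + d² = d²)
S = 1356 (S = (-145 + (√((-4)² + (-4)²))²)*(-12) = (-145 + (√(16 + 16))²)*(-12) = (-145 + (√32)²)*(-12) = (-145 + (4*√2)²)*(-12) = (-145 + 32)*(-12) = -113*(-12) = 1356)
S/(-73692) = 1356/(-73692) = 1356*(-1/73692) = -113/6141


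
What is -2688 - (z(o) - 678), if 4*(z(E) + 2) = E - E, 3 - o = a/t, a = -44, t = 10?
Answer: -2008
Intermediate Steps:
o = 37/5 (o = 3 - (-44)/10 = 3 - 1*(-22/5) = 3 + 22/5 = 37/5 ≈ 7.4000)
z(E) = -2 (z(E) = -2 + (E - E)/4 = -2 + (¼)*0 = -2 + 0 = -2)
-2688 - (z(o) - 678) = -2688 - (-2 - 678) = -2688 - 1*(-680) = -2688 + 680 = -2008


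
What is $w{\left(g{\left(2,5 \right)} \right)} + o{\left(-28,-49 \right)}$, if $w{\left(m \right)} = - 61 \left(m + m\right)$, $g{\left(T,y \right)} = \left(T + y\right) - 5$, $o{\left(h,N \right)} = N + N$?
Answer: $-342$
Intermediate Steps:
$o{\left(h,N \right)} = 2 N$
$g{\left(T,y \right)} = -5 + T + y$
$w{\left(m \right)} = - 122 m$ ($w{\left(m \right)} = - 61 \cdot 2 m = - 122 m$)
$w{\left(g{\left(2,5 \right)} \right)} + o{\left(-28,-49 \right)} = - 122 \left(-5 + 2 + 5\right) + 2 \left(-49\right) = \left(-122\right) 2 - 98 = -244 - 98 = -342$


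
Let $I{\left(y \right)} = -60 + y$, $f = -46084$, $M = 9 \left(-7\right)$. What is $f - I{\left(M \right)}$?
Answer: $-45961$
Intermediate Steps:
$M = -63$
$f - I{\left(M \right)} = -46084 - \left(-60 - 63\right) = -46084 - -123 = -46084 + 123 = -45961$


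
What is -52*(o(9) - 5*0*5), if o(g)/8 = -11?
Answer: 4576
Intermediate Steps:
o(g) = -88 (o(g) = 8*(-11) = -88)
-52*(o(9) - 5*0*5) = -52*(-88 - 5*0*5) = -52*(-88 + 0*5) = -52*(-88 + 0) = -52*(-88) = 4576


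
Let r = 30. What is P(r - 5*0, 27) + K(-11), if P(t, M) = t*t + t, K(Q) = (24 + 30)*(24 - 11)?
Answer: 1632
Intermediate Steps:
K(Q) = 702 (K(Q) = 54*13 = 702)
P(t, M) = t + t**2 (P(t, M) = t**2 + t = t + t**2)
P(r - 5*0, 27) + K(-11) = (30 - 5*0)*(1 + (30 - 5*0)) + 702 = (30 + 0)*(1 + (30 + 0)) + 702 = 30*(1 + 30) + 702 = 30*31 + 702 = 930 + 702 = 1632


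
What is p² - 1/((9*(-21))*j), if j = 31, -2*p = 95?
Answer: 52877479/23436 ≈ 2256.3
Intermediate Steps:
p = -95/2 (p = -½*95 = -95/2 ≈ -47.500)
p² - 1/((9*(-21))*j) = (-95/2)² - 1/((9*(-21))*31) = 9025/4 - 1/((-189*31)) = 9025/4 - 1/(-5859) = 9025/4 - 1*(-1/5859) = 9025/4 + 1/5859 = 52877479/23436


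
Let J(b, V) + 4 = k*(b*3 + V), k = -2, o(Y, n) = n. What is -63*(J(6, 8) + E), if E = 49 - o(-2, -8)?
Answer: -63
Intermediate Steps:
E = 57 (E = 49 - 1*(-8) = 49 + 8 = 57)
J(b, V) = -4 - 6*b - 2*V (J(b, V) = -4 - 2*(b*3 + V) = -4 - 2*(3*b + V) = -4 - 2*(V + 3*b) = -4 + (-6*b - 2*V) = -4 - 6*b - 2*V)
-63*(J(6, 8) + E) = -63*((-4 - 6*6 - 2*8) + 57) = -63*((-4 - 36 - 16) + 57) = -63*(-56 + 57) = -63*1 = -63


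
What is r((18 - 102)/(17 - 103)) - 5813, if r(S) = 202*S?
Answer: -241475/43 ≈ -5615.7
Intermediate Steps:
r((18 - 102)/(17 - 103)) - 5813 = 202*((18 - 102)/(17 - 103)) - 5813 = 202*(-84/(-86)) - 5813 = 202*(-84*(-1/86)) - 5813 = 202*(42/43) - 5813 = 8484/43 - 5813 = -241475/43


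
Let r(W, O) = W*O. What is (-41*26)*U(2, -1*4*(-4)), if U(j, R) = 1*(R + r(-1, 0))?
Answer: -17056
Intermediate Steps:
r(W, O) = O*W
U(j, R) = R (U(j, R) = 1*(R + 0*(-1)) = 1*(R + 0) = 1*R = R)
(-41*26)*U(2, -1*4*(-4)) = (-41*26)*(-1*4*(-4)) = -(-4264)*(-4) = -1066*16 = -17056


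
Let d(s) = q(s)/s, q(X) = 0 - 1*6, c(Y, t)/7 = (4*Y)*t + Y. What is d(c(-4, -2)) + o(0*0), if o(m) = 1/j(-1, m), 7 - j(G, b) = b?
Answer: 11/98 ≈ 0.11224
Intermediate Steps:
c(Y, t) = 7*Y + 28*Y*t (c(Y, t) = 7*((4*Y)*t + Y) = 7*(4*Y*t + Y) = 7*(Y + 4*Y*t) = 7*Y + 28*Y*t)
j(G, b) = 7 - b
q(X) = -6 (q(X) = 0 - 6 = -6)
o(m) = 1/(7 - m)
d(s) = -6/s
d(c(-4, -2)) + o(0*0) = -6*(-1/(28*(1 + 4*(-2)))) - 1/(-7 + 0*0) = -6*(-1/(28*(1 - 8))) - 1/(-7 + 0) = -6/(7*(-4)*(-7)) - 1/(-7) = -6/196 - 1*(-⅐) = -6*1/196 + ⅐ = -3/98 + ⅐ = 11/98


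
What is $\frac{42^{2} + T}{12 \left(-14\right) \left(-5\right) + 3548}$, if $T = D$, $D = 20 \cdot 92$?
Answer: $\frac{901}{1097} \approx 0.82133$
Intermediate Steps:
$D = 1840$
$T = 1840$
$\frac{42^{2} + T}{12 \left(-14\right) \left(-5\right) + 3548} = \frac{42^{2} + 1840}{12 \left(-14\right) \left(-5\right) + 3548} = \frac{1764 + 1840}{\left(-168\right) \left(-5\right) + 3548} = \frac{3604}{840 + 3548} = \frac{3604}{4388} = 3604 \cdot \frac{1}{4388} = \frac{901}{1097}$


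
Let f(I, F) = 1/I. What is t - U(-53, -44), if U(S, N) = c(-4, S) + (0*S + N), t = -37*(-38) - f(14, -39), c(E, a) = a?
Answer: 21041/14 ≈ 1502.9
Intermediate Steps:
t = 19683/14 (t = -37*(-38) - 1/14 = 1406 - 1*1/14 = 1406 - 1/14 = 19683/14 ≈ 1405.9)
U(S, N) = N + S (U(S, N) = S + (0*S + N) = S + (0 + N) = S + N = N + S)
t - U(-53, -44) = 19683/14 - (-44 - 53) = 19683/14 - 1*(-97) = 19683/14 + 97 = 21041/14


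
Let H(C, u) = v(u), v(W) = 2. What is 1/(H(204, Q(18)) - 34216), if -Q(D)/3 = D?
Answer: -1/34214 ≈ -2.9228e-5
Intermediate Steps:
Q(D) = -3*D
H(C, u) = 2
1/(H(204, Q(18)) - 34216) = 1/(2 - 34216) = 1/(-34214) = -1/34214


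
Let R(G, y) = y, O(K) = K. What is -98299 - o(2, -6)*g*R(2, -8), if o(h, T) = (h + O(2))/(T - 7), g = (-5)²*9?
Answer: -1285087/13 ≈ -98853.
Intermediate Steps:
g = 225 (g = 25*9 = 225)
o(h, T) = (2 + h)/(-7 + T) (o(h, T) = (h + 2)/(T - 7) = (2 + h)/(-7 + T))
-98299 - o(2, -6)*g*R(2, -8) = -98299 - ((2 + 2)/(-7 - 6))*225*(-8) = -98299 - (4/(-13))*225*(-8) = -98299 - -1/13*4*225*(-8) = -98299 - (-4/13*225)*(-8) = -98299 - (-900)*(-8)/13 = -98299 - 1*7200/13 = -98299 - 7200/13 = -1285087/13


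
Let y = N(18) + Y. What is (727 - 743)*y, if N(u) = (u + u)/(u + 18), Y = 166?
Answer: -2672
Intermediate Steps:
N(u) = 2*u/(18 + u) (N(u) = (2*u)/(18 + u) = 2*u/(18 + u))
y = 167 (y = 2*18/(18 + 18) + 166 = 2*18/36 + 166 = 2*18*(1/36) + 166 = 1 + 166 = 167)
(727 - 743)*y = (727 - 743)*167 = -16*167 = -2672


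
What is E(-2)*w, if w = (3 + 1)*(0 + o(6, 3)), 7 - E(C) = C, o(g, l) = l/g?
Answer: 18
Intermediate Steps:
E(C) = 7 - C
w = 2 (w = (3 + 1)*(0 + 3/6) = 4*(0 + 3*(⅙)) = 4*(0 + ½) = 4*(½) = 2)
E(-2)*w = (7 - 1*(-2))*2 = (7 + 2)*2 = 9*2 = 18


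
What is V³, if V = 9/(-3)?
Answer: -27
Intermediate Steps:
V = -3 (V = 9*(-⅓) = -3)
V³ = (-3)³ = -27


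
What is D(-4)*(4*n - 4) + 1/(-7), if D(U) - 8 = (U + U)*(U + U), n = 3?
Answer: 4031/7 ≈ 575.86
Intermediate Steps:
D(U) = 8 + 4*U² (D(U) = 8 + (U + U)*(U + U) = 8 + (2*U)*(2*U) = 8 + 4*U²)
D(-4)*(4*n - 4) + 1/(-7) = (8 + 4*(-4)²)*(4*3 - 4) + 1/(-7) = (8 + 4*16)*(12 - 4) - ⅐ = (8 + 64)*8 - ⅐ = 72*8 - ⅐ = 576 - ⅐ = 4031/7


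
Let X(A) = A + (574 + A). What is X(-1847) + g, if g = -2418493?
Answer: -2421613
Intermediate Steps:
X(A) = 574 + 2*A
X(-1847) + g = (574 + 2*(-1847)) - 2418493 = (574 - 3694) - 2418493 = -3120 - 2418493 = -2421613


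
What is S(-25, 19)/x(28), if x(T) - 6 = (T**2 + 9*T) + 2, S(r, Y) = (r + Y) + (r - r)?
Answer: -1/174 ≈ -0.0057471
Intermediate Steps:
S(r, Y) = Y + r (S(r, Y) = (Y + r) + 0 = Y + r)
x(T) = 8 + T**2 + 9*T (x(T) = 6 + ((T**2 + 9*T) + 2) = 6 + (2 + T**2 + 9*T) = 8 + T**2 + 9*T)
S(-25, 19)/x(28) = (19 - 25)/(8 + 28**2 + 9*28) = -6/(8 + 784 + 252) = -6/1044 = -6*1/1044 = -1/174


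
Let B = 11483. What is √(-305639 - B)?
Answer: I*√317122 ≈ 563.14*I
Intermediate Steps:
√(-305639 - B) = √(-305639 - 1*11483) = √(-305639 - 11483) = √(-317122) = I*√317122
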